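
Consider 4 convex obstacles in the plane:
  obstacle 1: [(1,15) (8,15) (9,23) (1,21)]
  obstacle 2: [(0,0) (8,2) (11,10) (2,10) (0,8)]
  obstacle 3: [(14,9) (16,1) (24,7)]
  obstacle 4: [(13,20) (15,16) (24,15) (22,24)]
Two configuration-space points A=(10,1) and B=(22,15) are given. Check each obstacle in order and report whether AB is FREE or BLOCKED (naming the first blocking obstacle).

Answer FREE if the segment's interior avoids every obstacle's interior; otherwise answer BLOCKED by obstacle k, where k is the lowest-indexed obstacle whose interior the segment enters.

BLOCKED by obstacle 3

Obstacle 1 [(1,15) (8,15) (9,23) (1,21)]:
  edge (1,15)–(8,15): clear
  edge (8,15)–(9,23): clear
  edge (9,23)–(1,21): clear
  edge (1,21)–(1,15): clear
  midpoint (16,8) outside
  → clear
Obstacle 2 [(0,0) (8,2) (11,10) (2,10) (0,8)]:
  edge (0,0)–(8,2): clear
  edge (8,2)–(11,10): clear
  edge (11,10)–(2,10): clear
  edge (2,10)–(0,8): clear
  edge (0,8)–(0,0): clear
  midpoint (16,8) outside
  → clear
Obstacle 3 [(14,9) (16,1) (24,7)]:
  edge (14,9)–(16,1): crosses AB
  edge (16,1)–(24,7): clear
  edge (24,7)–(14,9): crosses AB
  → BLOCKED
Obstacle 4 [(13,20) (15,16) (24,15) (22,24)]:
  edge (13,20)–(15,16): clear
  edge (15,16)–(24,15): clear
  edge (24,15)–(22,24): clear
  edge (22,24)–(13,20): clear
  midpoint (16,8) outside
  → clear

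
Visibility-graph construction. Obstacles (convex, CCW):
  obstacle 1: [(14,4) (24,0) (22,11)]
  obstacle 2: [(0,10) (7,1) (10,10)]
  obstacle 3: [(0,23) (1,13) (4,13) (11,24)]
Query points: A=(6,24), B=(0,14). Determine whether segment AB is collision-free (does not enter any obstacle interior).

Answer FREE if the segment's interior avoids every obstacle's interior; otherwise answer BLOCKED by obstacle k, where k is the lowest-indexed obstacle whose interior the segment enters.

Obstacle 1 [(14,4) (24,0) (22,11)]:
  edge (14,4)–(24,0): clear
  edge (24,0)–(22,11): clear
  edge (22,11)–(14,4): clear
  midpoint (3,19) outside
  → clear
Obstacle 2 [(0,10) (7,1) (10,10)]:
  edge (0,10)–(7,1): clear
  edge (7,1)–(10,10): clear
  edge (10,10)–(0,10): clear
  midpoint (3,19) outside
  → clear
Obstacle 3 [(0,23) (1,13) (4,13) (11,24)]:
  edge (0,23)–(1,13): crosses AB
  edge (1,13)–(4,13): clear
  edge (4,13)–(11,24): clear
  edge (11,24)–(0,23): crosses AB
  → BLOCKED

BLOCKED by obstacle 3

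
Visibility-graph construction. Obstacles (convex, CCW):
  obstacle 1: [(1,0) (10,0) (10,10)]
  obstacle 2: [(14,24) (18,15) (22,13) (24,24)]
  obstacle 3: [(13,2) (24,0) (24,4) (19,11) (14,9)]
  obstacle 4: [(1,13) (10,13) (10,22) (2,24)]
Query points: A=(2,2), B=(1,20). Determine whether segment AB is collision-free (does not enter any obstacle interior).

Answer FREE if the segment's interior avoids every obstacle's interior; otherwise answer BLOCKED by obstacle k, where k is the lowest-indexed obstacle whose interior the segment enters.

Obstacle 1 [(1,0) (10,0) (10,10)]:
  edge (1,0)–(10,0): clear
  edge (10,0)–(10,10): clear
  edge (10,10)–(1,0): clear
  midpoint (3/2,11) outside
  → clear
Obstacle 2 [(14,24) (18,15) (22,13) (24,24)]:
  edge (14,24)–(18,15): clear
  edge (18,15)–(22,13): clear
  edge (22,13)–(24,24): clear
  edge (24,24)–(14,24): clear
  midpoint (3/2,11) outside
  → clear
Obstacle 3 [(13,2) (24,0) (24,4) (19,11) (14,9)]:
  edge (13,2)–(24,0): clear
  edge (24,0)–(24,4): clear
  edge (24,4)–(19,11): clear
  edge (19,11)–(14,9): clear
  edge (14,9)–(13,2): clear
  midpoint (3/2,11) outside
  → clear
Obstacle 4 [(1,13) (10,13) (10,22) (2,24)]:
  edge (1,13)–(10,13): crosses AB
  edge (10,13)–(10,22): clear
  edge (10,22)–(2,24): clear
  edge (2,24)–(1,13): crosses AB
  → BLOCKED

BLOCKED by obstacle 4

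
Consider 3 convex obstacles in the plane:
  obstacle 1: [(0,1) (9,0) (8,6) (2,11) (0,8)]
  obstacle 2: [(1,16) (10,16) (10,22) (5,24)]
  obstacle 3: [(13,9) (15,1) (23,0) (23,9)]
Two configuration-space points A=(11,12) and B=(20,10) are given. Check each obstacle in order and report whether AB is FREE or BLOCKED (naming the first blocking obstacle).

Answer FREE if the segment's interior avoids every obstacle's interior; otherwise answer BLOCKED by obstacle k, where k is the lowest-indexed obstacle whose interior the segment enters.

FREE

Obstacle 1 [(0,1) (9,0) (8,6) (2,11) (0,8)]:
  edge (0,1)–(9,0): clear
  edge (9,0)–(8,6): clear
  edge (8,6)–(2,11): clear
  edge (2,11)–(0,8): clear
  edge (0,8)–(0,1): clear
  midpoint (31/2,11) outside
  → clear
Obstacle 2 [(1,16) (10,16) (10,22) (5,24)]:
  edge (1,16)–(10,16): clear
  edge (10,16)–(10,22): clear
  edge (10,22)–(5,24): clear
  edge (5,24)–(1,16): clear
  midpoint (31/2,11) outside
  → clear
Obstacle 3 [(13,9) (15,1) (23,0) (23,9)]:
  edge (13,9)–(15,1): clear
  edge (15,1)–(23,0): clear
  edge (23,0)–(23,9): clear
  edge (23,9)–(13,9): clear
  midpoint (31/2,11) outside
  → clear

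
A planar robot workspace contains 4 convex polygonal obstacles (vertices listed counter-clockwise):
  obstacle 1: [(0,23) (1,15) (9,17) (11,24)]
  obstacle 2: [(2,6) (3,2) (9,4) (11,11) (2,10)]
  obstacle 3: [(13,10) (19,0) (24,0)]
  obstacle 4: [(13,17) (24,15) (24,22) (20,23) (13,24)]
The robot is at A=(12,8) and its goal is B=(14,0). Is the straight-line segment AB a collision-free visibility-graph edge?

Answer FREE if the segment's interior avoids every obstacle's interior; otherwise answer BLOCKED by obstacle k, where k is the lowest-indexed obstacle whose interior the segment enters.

Obstacle 1 [(0,23) (1,15) (9,17) (11,24)]:
  edge (0,23)–(1,15): clear
  edge (1,15)–(9,17): clear
  edge (9,17)–(11,24): clear
  edge (11,24)–(0,23): clear
  midpoint (13,4) outside
  → clear
Obstacle 2 [(2,6) (3,2) (9,4) (11,11) (2,10)]:
  edge (2,6)–(3,2): clear
  edge (3,2)–(9,4): clear
  edge (9,4)–(11,11): clear
  edge (11,11)–(2,10): clear
  edge (2,10)–(2,6): clear
  midpoint (13,4) outside
  → clear
Obstacle 3 [(13,10) (19,0) (24,0)]:
  edge (13,10)–(19,0): clear
  edge (19,0)–(24,0): clear
  edge (24,0)–(13,10): clear
  midpoint (13,4) outside
  → clear
Obstacle 4 [(13,17) (24,15) (24,22) (20,23) (13,24)]:
  edge (13,17)–(24,15): clear
  edge (24,15)–(24,22): clear
  edge (24,22)–(20,23): clear
  edge (20,23)–(13,24): clear
  edge (13,24)–(13,17): clear
  midpoint (13,4) outside
  → clear

FREE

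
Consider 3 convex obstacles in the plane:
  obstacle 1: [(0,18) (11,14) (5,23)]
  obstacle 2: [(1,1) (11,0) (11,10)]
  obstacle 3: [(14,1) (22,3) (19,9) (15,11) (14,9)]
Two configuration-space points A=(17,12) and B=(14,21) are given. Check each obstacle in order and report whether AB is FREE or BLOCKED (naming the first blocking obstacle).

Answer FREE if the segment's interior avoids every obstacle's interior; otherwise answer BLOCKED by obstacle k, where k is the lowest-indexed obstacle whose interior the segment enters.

Obstacle 1 [(0,18) (11,14) (5,23)]:
  edge (0,18)–(11,14): clear
  edge (11,14)–(5,23): clear
  edge (5,23)–(0,18): clear
  midpoint (31/2,33/2) outside
  → clear
Obstacle 2 [(1,1) (11,0) (11,10)]:
  edge (1,1)–(11,0): clear
  edge (11,0)–(11,10): clear
  edge (11,10)–(1,1): clear
  midpoint (31/2,33/2) outside
  → clear
Obstacle 3 [(14,1) (22,3) (19,9) (15,11) (14,9)]:
  edge (14,1)–(22,3): clear
  edge (22,3)–(19,9): clear
  edge (19,9)–(15,11): clear
  edge (15,11)–(14,9): clear
  edge (14,9)–(14,1): clear
  midpoint (31/2,33/2) outside
  → clear

FREE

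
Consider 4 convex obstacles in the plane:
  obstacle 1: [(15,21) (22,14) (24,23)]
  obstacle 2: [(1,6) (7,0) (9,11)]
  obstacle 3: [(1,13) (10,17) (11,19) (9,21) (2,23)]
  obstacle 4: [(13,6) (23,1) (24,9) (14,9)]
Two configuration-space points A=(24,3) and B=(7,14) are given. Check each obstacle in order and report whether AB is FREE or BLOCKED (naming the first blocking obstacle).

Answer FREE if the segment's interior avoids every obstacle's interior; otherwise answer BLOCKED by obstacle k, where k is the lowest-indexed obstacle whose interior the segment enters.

BLOCKED by obstacle 4

Obstacle 1 [(15,21) (22,14) (24,23)]:
  edge (15,21)–(22,14): clear
  edge (22,14)–(24,23): clear
  edge (24,23)–(15,21): clear
  midpoint (31/2,17/2) outside
  → clear
Obstacle 2 [(1,6) (7,0) (9,11)]:
  edge (1,6)–(7,0): clear
  edge (7,0)–(9,11): clear
  edge (9,11)–(1,6): clear
  midpoint (31/2,17/2) outside
  → clear
Obstacle 3 [(1,13) (10,17) (11,19) (9,21) (2,23)]:
  edge (1,13)–(10,17): clear
  edge (10,17)–(11,19): clear
  edge (11,19)–(9,21): clear
  edge (9,21)–(2,23): clear
  edge (2,23)–(1,13): clear
  midpoint (31/2,17/2) outside
  → clear
Obstacle 4 [(13,6) (23,1) (24,9) (14,9)]:
  edge (13,6)–(23,1): clear
  edge (23,1)–(24,9): crosses AB
  edge (24,9)–(14,9): crosses AB
  edge (14,9)–(13,6): clear
  → BLOCKED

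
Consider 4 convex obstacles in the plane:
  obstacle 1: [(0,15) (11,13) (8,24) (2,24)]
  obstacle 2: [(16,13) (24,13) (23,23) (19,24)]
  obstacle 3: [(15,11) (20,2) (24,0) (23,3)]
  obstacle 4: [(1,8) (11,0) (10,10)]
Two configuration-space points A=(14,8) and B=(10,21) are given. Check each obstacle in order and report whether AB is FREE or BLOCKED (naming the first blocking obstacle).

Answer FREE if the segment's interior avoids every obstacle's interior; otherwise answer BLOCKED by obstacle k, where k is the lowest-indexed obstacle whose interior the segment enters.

Obstacle 1 [(0,15) (11,13) (8,24) (2,24)]:
  edge (0,15)–(11,13): clear
  edge (11,13)–(8,24): clear
  edge (8,24)–(2,24): clear
  edge (2,24)–(0,15): clear
  midpoint (12,29/2) outside
  → clear
Obstacle 2 [(16,13) (24,13) (23,23) (19,24)]:
  edge (16,13)–(24,13): clear
  edge (24,13)–(23,23): clear
  edge (23,23)–(19,24): clear
  edge (19,24)–(16,13): clear
  midpoint (12,29/2) outside
  → clear
Obstacle 3 [(15,11) (20,2) (24,0) (23,3)]:
  edge (15,11)–(20,2): clear
  edge (20,2)–(24,0): clear
  edge (24,0)–(23,3): clear
  edge (23,3)–(15,11): clear
  midpoint (12,29/2) outside
  → clear
Obstacle 4 [(1,8) (11,0) (10,10)]:
  edge (1,8)–(11,0): clear
  edge (11,0)–(10,10): clear
  edge (10,10)–(1,8): clear
  midpoint (12,29/2) outside
  → clear

FREE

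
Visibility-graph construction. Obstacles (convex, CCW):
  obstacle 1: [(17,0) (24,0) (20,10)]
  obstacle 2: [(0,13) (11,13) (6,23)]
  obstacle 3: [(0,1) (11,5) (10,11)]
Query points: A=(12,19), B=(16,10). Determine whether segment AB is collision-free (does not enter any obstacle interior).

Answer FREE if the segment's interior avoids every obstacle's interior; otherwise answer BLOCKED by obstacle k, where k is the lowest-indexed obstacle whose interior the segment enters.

FREE

Obstacle 1 [(17,0) (24,0) (20,10)]:
  edge (17,0)–(24,0): clear
  edge (24,0)–(20,10): clear
  edge (20,10)–(17,0): clear
  midpoint (14,29/2) outside
  → clear
Obstacle 2 [(0,13) (11,13) (6,23)]:
  edge (0,13)–(11,13): clear
  edge (11,13)–(6,23): clear
  edge (6,23)–(0,13): clear
  midpoint (14,29/2) outside
  → clear
Obstacle 3 [(0,1) (11,5) (10,11)]:
  edge (0,1)–(11,5): clear
  edge (11,5)–(10,11): clear
  edge (10,11)–(0,1): clear
  midpoint (14,29/2) outside
  → clear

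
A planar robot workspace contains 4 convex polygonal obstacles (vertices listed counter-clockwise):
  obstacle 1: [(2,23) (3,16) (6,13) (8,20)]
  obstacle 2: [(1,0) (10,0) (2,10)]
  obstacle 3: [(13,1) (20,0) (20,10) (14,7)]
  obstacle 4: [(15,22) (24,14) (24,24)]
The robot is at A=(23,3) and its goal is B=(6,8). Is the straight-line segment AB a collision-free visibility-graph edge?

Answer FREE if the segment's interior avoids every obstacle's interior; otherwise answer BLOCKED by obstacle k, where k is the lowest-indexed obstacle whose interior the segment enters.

Obstacle 1 [(2,23) (3,16) (6,13) (8,20)]:
  edge (2,23)–(3,16): clear
  edge (3,16)–(6,13): clear
  edge (6,13)–(8,20): clear
  edge (8,20)–(2,23): clear
  midpoint (29/2,11/2) outside
  → clear
Obstacle 2 [(1,0) (10,0) (2,10)]:
  edge (1,0)–(10,0): clear
  edge (10,0)–(2,10): clear
  edge (2,10)–(1,0): clear
  midpoint (29/2,11/2) outside
  → clear
Obstacle 3 [(13,1) (20,0) (20,10) (14,7)]:
  edge (13,1)–(20,0): clear
  edge (20,0)–(20,10): crosses AB
  edge (20,10)–(14,7): clear
  edge (14,7)–(13,1): crosses AB
  → BLOCKED
Obstacle 4 [(15,22) (24,14) (24,24)]:
  edge (15,22)–(24,14): clear
  edge (24,14)–(24,24): clear
  edge (24,24)–(15,22): clear
  midpoint (29/2,11/2) outside
  → clear

BLOCKED by obstacle 3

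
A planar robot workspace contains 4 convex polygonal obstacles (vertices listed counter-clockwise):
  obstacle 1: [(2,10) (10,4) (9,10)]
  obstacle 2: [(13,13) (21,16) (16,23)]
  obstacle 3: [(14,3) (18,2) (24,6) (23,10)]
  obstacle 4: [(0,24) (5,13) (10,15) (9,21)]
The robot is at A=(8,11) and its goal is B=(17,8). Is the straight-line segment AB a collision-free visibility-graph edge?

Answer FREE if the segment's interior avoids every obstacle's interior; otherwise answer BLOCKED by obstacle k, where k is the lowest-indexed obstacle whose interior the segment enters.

FREE

Obstacle 1 [(2,10) (10,4) (9,10)]:
  edge (2,10)–(10,4): clear
  edge (10,4)–(9,10): clear
  edge (9,10)–(2,10): clear
  midpoint (25/2,19/2) outside
  → clear
Obstacle 2 [(13,13) (21,16) (16,23)]:
  edge (13,13)–(21,16): clear
  edge (21,16)–(16,23): clear
  edge (16,23)–(13,13): clear
  midpoint (25/2,19/2) outside
  → clear
Obstacle 3 [(14,3) (18,2) (24,6) (23,10)]:
  edge (14,3)–(18,2): clear
  edge (18,2)–(24,6): clear
  edge (24,6)–(23,10): clear
  edge (23,10)–(14,3): clear
  midpoint (25/2,19/2) outside
  → clear
Obstacle 4 [(0,24) (5,13) (10,15) (9,21)]:
  edge (0,24)–(5,13): clear
  edge (5,13)–(10,15): clear
  edge (10,15)–(9,21): clear
  edge (9,21)–(0,24): clear
  midpoint (25/2,19/2) outside
  → clear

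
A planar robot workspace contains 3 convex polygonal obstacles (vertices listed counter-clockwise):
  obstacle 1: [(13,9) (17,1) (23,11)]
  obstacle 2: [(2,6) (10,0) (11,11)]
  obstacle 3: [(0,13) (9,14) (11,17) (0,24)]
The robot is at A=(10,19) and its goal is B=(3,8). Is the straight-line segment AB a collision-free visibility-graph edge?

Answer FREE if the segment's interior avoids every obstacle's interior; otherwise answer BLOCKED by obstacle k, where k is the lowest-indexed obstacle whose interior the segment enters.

Obstacle 1 [(13,9) (17,1) (23,11)]:
  edge (13,9)–(17,1): clear
  edge (17,1)–(23,11): clear
  edge (23,11)–(13,9): clear
  midpoint (13/2,27/2) outside
  → clear
Obstacle 2 [(2,6) (10,0) (11,11)]:
  edge (2,6)–(10,0): clear
  edge (10,0)–(11,11): clear
  edge (11,11)–(2,6): clear
  midpoint (13/2,27/2) outside
  → clear
Obstacle 3 [(0,13) (9,14) (11,17) (0,24)]:
  edge (0,13)–(9,14): crosses AB
  edge (9,14)–(11,17): clear
  edge (11,17)–(0,24): crosses AB
  edge (0,24)–(0,13): clear
  → BLOCKED

BLOCKED by obstacle 3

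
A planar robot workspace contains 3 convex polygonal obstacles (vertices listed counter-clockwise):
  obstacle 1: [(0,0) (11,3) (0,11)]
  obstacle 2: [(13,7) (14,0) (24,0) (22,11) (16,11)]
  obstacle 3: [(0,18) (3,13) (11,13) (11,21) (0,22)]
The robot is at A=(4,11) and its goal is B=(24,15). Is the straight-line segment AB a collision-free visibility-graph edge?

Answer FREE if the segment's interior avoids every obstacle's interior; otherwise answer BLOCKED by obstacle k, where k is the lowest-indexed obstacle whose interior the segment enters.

Obstacle 1 [(0,0) (11,3) (0,11)]:
  edge (0,0)–(11,3): clear
  edge (11,3)–(0,11): clear
  edge (0,11)–(0,0): clear
  midpoint (14,13) outside
  → clear
Obstacle 2 [(13,7) (14,0) (24,0) (22,11) (16,11)]:
  edge (13,7)–(14,0): clear
  edge (14,0)–(24,0): clear
  edge (24,0)–(22,11): clear
  edge (22,11)–(16,11): clear
  edge (16,11)–(13,7): clear
  midpoint (14,13) outside
  → clear
Obstacle 3 [(0,18) (3,13) (11,13) (11,21) (0,22)]:
  edge (0,18)–(3,13): clear
  edge (3,13)–(11,13): clear
  edge (11,13)–(11,21): clear
  edge (11,21)–(0,22): clear
  edge (0,22)–(0,18): clear
  midpoint (14,13) outside
  → clear

FREE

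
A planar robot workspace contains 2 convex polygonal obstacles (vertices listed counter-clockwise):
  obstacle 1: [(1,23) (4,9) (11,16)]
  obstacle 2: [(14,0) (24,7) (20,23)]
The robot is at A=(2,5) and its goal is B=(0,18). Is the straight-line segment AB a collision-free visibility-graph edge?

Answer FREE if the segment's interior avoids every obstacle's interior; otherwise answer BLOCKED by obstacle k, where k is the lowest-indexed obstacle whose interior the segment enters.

FREE

Obstacle 1 [(1,23) (4,9) (11,16)]:
  edge (1,23)–(4,9): clear
  edge (4,9)–(11,16): clear
  edge (11,16)–(1,23): clear
  midpoint (1,23/2) outside
  → clear
Obstacle 2 [(14,0) (24,7) (20,23)]:
  edge (14,0)–(24,7): clear
  edge (24,7)–(20,23): clear
  edge (20,23)–(14,0): clear
  midpoint (1,23/2) outside
  → clear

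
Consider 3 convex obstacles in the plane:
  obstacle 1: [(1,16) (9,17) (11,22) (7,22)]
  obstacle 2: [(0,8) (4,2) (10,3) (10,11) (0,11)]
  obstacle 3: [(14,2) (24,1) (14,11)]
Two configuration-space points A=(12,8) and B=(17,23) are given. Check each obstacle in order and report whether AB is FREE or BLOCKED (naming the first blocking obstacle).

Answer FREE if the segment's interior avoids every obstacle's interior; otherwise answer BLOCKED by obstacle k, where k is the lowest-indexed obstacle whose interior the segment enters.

Obstacle 1 [(1,16) (9,17) (11,22) (7,22)]:
  edge (1,16)–(9,17): clear
  edge (9,17)–(11,22): clear
  edge (11,22)–(7,22): clear
  edge (7,22)–(1,16): clear
  midpoint (29/2,31/2) outside
  → clear
Obstacle 2 [(0,8) (4,2) (10,3) (10,11) (0,11)]:
  edge (0,8)–(4,2): clear
  edge (4,2)–(10,3): clear
  edge (10,3)–(10,11): clear
  edge (10,11)–(0,11): clear
  edge (0,11)–(0,8): clear
  midpoint (29/2,31/2) outside
  → clear
Obstacle 3 [(14,2) (24,1) (14,11)]:
  edge (14,2)–(24,1): clear
  edge (24,1)–(14,11): clear
  edge (14,11)–(14,2): clear
  midpoint (29/2,31/2) outside
  → clear

FREE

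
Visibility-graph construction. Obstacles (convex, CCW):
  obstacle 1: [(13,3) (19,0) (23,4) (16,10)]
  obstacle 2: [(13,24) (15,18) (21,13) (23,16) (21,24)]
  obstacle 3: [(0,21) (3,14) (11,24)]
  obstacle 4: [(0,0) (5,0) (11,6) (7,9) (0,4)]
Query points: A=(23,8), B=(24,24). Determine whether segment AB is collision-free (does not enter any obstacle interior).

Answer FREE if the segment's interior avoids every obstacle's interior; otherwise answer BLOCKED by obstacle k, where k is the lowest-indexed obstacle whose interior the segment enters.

Obstacle 1 [(13,3) (19,0) (23,4) (16,10)]:
  edge (13,3)–(19,0): clear
  edge (19,0)–(23,4): clear
  edge (23,4)–(16,10): clear
  edge (16,10)–(13,3): clear
  midpoint (47/2,16) outside
  → clear
Obstacle 2 [(13,24) (15,18) (21,13) (23,16) (21,24)]:
  edge (13,24)–(15,18): clear
  edge (15,18)–(21,13): clear
  edge (21,13)–(23,16): clear
  edge (23,16)–(21,24): clear
  edge (21,24)–(13,24): clear
  midpoint (47/2,16) outside
  → clear
Obstacle 3 [(0,21) (3,14) (11,24)]:
  edge (0,21)–(3,14): clear
  edge (3,14)–(11,24): clear
  edge (11,24)–(0,21): clear
  midpoint (47/2,16) outside
  → clear
Obstacle 4 [(0,0) (5,0) (11,6) (7,9) (0,4)]:
  edge (0,0)–(5,0): clear
  edge (5,0)–(11,6): clear
  edge (11,6)–(7,9): clear
  edge (7,9)–(0,4): clear
  edge (0,4)–(0,0): clear
  midpoint (47/2,16) outside
  → clear

FREE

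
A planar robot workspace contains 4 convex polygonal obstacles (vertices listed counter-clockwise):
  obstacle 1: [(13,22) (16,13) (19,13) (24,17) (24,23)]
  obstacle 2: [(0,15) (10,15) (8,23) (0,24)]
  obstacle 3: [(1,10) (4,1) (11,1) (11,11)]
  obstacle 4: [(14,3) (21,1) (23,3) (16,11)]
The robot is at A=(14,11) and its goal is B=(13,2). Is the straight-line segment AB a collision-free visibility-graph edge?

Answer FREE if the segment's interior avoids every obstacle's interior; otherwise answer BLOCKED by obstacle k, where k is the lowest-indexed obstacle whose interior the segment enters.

FREE

Obstacle 1 [(13,22) (16,13) (19,13) (24,17) (24,23)]:
  edge (13,22)–(16,13): clear
  edge (16,13)–(19,13): clear
  edge (19,13)–(24,17): clear
  edge (24,17)–(24,23): clear
  edge (24,23)–(13,22): clear
  midpoint (27/2,13/2) outside
  → clear
Obstacle 2 [(0,15) (10,15) (8,23) (0,24)]:
  edge (0,15)–(10,15): clear
  edge (10,15)–(8,23): clear
  edge (8,23)–(0,24): clear
  edge (0,24)–(0,15): clear
  midpoint (27/2,13/2) outside
  → clear
Obstacle 3 [(1,10) (4,1) (11,1) (11,11)]:
  edge (1,10)–(4,1): clear
  edge (4,1)–(11,1): clear
  edge (11,1)–(11,11): clear
  edge (11,11)–(1,10): clear
  midpoint (27/2,13/2) outside
  → clear
Obstacle 4 [(14,3) (21,1) (23,3) (16,11)]:
  edge (14,3)–(21,1): clear
  edge (21,1)–(23,3): clear
  edge (23,3)–(16,11): clear
  edge (16,11)–(14,3): clear
  midpoint (27/2,13/2) outside
  → clear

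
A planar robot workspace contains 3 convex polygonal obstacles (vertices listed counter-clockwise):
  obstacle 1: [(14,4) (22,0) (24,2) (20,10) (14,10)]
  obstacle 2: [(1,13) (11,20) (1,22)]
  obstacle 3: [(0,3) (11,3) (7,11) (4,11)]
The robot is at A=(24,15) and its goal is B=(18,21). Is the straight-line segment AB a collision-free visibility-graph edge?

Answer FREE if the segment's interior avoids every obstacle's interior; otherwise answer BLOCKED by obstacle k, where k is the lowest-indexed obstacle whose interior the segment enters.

Obstacle 1 [(14,4) (22,0) (24,2) (20,10) (14,10)]:
  edge (14,4)–(22,0): clear
  edge (22,0)–(24,2): clear
  edge (24,2)–(20,10): clear
  edge (20,10)–(14,10): clear
  edge (14,10)–(14,4): clear
  midpoint (21,18) outside
  → clear
Obstacle 2 [(1,13) (11,20) (1,22)]:
  edge (1,13)–(11,20): clear
  edge (11,20)–(1,22): clear
  edge (1,22)–(1,13): clear
  midpoint (21,18) outside
  → clear
Obstacle 3 [(0,3) (11,3) (7,11) (4,11)]:
  edge (0,3)–(11,3): clear
  edge (11,3)–(7,11): clear
  edge (7,11)–(4,11): clear
  edge (4,11)–(0,3): clear
  midpoint (21,18) outside
  → clear

FREE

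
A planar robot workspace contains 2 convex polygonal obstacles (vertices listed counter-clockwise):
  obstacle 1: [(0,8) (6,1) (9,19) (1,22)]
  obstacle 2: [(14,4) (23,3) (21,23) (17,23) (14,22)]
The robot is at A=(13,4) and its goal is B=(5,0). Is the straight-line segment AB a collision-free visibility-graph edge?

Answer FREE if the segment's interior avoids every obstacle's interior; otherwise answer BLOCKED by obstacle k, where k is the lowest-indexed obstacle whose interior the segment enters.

Obstacle 1 [(0,8) (6,1) (9,19) (1,22)]:
  edge (0,8)–(6,1): clear
  edge (6,1)–(9,19): clear
  edge (9,19)–(1,22): clear
  edge (1,22)–(0,8): clear
  midpoint (9,2) outside
  → clear
Obstacle 2 [(14,4) (23,3) (21,23) (17,23) (14,22)]:
  edge (14,4)–(23,3): clear
  edge (23,3)–(21,23): clear
  edge (21,23)–(17,23): clear
  edge (17,23)–(14,22): clear
  edge (14,22)–(14,4): clear
  midpoint (9,2) outside
  → clear

FREE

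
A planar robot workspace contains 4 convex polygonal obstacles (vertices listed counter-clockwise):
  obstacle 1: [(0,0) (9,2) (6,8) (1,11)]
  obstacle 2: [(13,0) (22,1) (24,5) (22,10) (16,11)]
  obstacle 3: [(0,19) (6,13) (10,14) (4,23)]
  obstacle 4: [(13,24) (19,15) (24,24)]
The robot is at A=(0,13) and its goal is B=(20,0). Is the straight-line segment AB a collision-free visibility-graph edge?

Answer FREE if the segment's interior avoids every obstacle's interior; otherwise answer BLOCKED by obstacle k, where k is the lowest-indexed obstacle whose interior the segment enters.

BLOCKED by obstacle 2

Obstacle 1 [(0,0) (9,2) (6,8) (1,11)]:
  edge (0,0)–(9,2): clear
  edge (9,2)–(6,8): clear
  edge (6,8)–(1,11): clear
  edge (1,11)–(0,0): clear
  midpoint (10,13/2) outside
  → clear
Obstacle 2 [(13,0) (22,1) (24,5) (22,10) (16,11)]:
  edge (13,0)–(22,1): crosses AB
  edge (22,1)–(24,5): clear
  edge (24,5)–(22,10): clear
  edge (22,10)–(16,11): clear
  edge (16,11)–(13,0): crosses AB
  → BLOCKED
Obstacle 3 [(0,19) (6,13) (10,14) (4,23)]:
  edge (0,19)–(6,13): clear
  edge (6,13)–(10,14): clear
  edge (10,14)–(4,23): clear
  edge (4,23)–(0,19): clear
  midpoint (10,13/2) outside
  → clear
Obstacle 4 [(13,24) (19,15) (24,24)]:
  edge (13,24)–(19,15): clear
  edge (19,15)–(24,24): clear
  edge (24,24)–(13,24): clear
  midpoint (10,13/2) outside
  → clear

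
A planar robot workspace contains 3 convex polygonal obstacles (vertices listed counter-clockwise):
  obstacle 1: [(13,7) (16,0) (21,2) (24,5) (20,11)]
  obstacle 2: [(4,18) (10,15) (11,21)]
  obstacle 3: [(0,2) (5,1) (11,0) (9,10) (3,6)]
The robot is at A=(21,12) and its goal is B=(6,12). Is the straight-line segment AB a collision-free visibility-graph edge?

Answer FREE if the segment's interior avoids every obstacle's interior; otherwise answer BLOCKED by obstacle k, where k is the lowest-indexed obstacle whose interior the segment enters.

Obstacle 1 [(13,7) (16,0) (21,2) (24,5) (20,11)]:
  edge (13,7)–(16,0): clear
  edge (16,0)–(21,2): clear
  edge (21,2)–(24,5): clear
  edge (24,5)–(20,11): clear
  edge (20,11)–(13,7): clear
  midpoint (27/2,12) outside
  → clear
Obstacle 2 [(4,18) (10,15) (11,21)]:
  edge (4,18)–(10,15): clear
  edge (10,15)–(11,21): clear
  edge (11,21)–(4,18): clear
  midpoint (27/2,12) outside
  → clear
Obstacle 3 [(0,2) (5,1) (11,0) (9,10) (3,6)]:
  edge (0,2)–(5,1): clear
  edge (5,1)–(11,0): clear
  edge (11,0)–(9,10): clear
  edge (9,10)–(3,6): clear
  edge (3,6)–(0,2): clear
  midpoint (27/2,12) outside
  → clear

FREE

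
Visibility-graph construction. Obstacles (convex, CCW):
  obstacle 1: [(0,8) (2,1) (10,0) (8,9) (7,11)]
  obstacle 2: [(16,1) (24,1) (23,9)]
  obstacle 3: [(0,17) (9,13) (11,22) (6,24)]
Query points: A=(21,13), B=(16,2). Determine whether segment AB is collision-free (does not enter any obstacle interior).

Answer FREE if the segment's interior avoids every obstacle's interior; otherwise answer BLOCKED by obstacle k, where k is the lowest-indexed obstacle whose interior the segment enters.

FREE

Obstacle 1 [(0,8) (2,1) (10,0) (8,9) (7,11)]:
  edge (0,8)–(2,1): clear
  edge (2,1)–(10,0): clear
  edge (10,0)–(8,9): clear
  edge (8,9)–(7,11): clear
  edge (7,11)–(0,8): clear
  midpoint (37/2,15/2) outside
  → clear
Obstacle 2 [(16,1) (24,1) (23,9)]:
  edge (16,1)–(24,1): clear
  edge (24,1)–(23,9): clear
  edge (23,9)–(16,1): clear
  midpoint (37/2,15/2) outside
  → clear
Obstacle 3 [(0,17) (9,13) (11,22) (6,24)]:
  edge (0,17)–(9,13): clear
  edge (9,13)–(11,22): clear
  edge (11,22)–(6,24): clear
  edge (6,24)–(0,17): clear
  midpoint (37/2,15/2) outside
  → clear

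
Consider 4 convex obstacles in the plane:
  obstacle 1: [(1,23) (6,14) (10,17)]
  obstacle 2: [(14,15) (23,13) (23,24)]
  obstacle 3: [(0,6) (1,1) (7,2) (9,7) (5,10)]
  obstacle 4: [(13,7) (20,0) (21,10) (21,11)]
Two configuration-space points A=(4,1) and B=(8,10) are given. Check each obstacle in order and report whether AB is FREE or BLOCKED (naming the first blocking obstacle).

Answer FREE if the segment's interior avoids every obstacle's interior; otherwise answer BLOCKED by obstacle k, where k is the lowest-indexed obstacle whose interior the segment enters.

Obstacle 1 [(1,23) (6,14) (10,17)]:
  edge (1,23)–(6,14): clear
  edge (6,14)–(10,17): clear
  edge (10,17)–(1,23): clear
  midpoint (6,11/2) outside
  → clear
Obstacle 2 [(14,15) (23,13) (23,24)]:
  edge (14,15)–(23,13): clear
  edge (23,13)–(23,24): clear
  edge (23,24)–(14,15): clear
  midpoint (6,11/2) outside
  → clear
Obstacle 3 [(0,6) (1,1) (7,2) (9,7) (5,10)]:
  edge (0,6)–(1,1): clear
  edge (1,1)–(7,2): crosses AB
  edge (7,2)–(9,7): clear
  edge (9,7)–(5,10): crosses AB
  edge (5,10)–(0,6): clear
  → BLOCKED
Obstacle 4 [(13,7) (20,0) (21,10) (21,11)]:
  edge (13,7)–(20,0): clear
  edge (20,0)–(21,10): clear
  edge (21,10)–(21,11): clear
  edge (21,11)–(13,7): clear
  midpoint (6,11/2) outside
  → clear

BLOCKED by obstacle 3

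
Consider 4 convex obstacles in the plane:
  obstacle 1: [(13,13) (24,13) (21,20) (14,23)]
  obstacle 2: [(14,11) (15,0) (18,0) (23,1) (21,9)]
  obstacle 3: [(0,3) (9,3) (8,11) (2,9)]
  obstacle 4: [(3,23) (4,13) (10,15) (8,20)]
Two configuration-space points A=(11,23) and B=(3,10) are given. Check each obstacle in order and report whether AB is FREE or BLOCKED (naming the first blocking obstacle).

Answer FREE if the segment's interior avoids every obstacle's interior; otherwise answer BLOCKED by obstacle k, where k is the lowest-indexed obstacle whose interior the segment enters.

BLOCKED by obstacle 4

Obstacle 1 [(13,13) (24,13) (21,20) (14,23)]:
  edge (13,13)–(24,13): clear
  edge (24,13)–(21,20): clear
  edge (21,20)–(14,23): clear
  edge (14,23)–(13,13): clear
  midpoint (7,33/2) outside
  → clear
Obstacle 2 [(14,11) (15,0) (18,0) (23,1) (21,9)]:
  edge (14,11)–(15,0): clear
  edge (15,0)–(18,0): clear
  edge (18,0)–(23,1): clear
  edge (23,1)–(21,9): clear
  edge (21,9)–(14,11): clear
  midpoint (7,33/2) outside
  → clear
Obstacle 3 [(0,3) (9,3) (8,11) (2,9)]:
  edge (0,3)–(9,3): clear
  edge (9,3)–(8,11): clear
  edge (8,11)–(2,9): clear
  edge (2,9)–(0,3): clear
  midpoint (7,33/2) outside
  → clear
Obstacle 4 [(3,23) (4,13) (10,15) (8,20)]:
  edge (3,23)–(4,13): clear
  edge (4,13)–(10,15): crosses AB
  edge (10,15)–(8,20): crosses AB
  edge (8,20)–(3,23): clear
  → BLOCKED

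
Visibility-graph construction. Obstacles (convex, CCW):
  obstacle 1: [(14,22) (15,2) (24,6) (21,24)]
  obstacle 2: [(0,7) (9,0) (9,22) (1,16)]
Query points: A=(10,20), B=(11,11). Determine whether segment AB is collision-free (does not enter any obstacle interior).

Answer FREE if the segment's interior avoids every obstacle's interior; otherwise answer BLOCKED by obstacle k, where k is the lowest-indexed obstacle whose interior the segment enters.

Obstacle 1 [(14,22) (15,2) (24,6) (21,24)]:
  edge (14,22)–(15,2): clear
  edge (15,2)–(24,6): clear
  edge (24,6)–(21,24): clear
  edge (21,24)–(14,22): clear
  midpoint (21/2,31/2) outside
  → clear
Obstacle 2 [(0,7) (9,0) (9,22) (1,16)]:
  edge (0,7)–(9,0): clear
  edge (9,0)–(9,22): clear
  edge (9,22)–(1,16): clear
  edge (1,16)–(0,7): clear
  midpoint (21/2,31/2) outside
  → clear

FREE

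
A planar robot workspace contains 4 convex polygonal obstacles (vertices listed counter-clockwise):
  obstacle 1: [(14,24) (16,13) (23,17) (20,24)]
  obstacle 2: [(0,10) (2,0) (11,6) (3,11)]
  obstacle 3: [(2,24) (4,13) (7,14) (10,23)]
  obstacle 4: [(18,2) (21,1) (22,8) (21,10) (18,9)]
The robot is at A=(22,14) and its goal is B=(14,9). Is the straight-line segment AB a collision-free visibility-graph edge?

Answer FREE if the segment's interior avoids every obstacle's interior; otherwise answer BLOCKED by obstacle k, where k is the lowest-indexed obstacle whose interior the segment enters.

Obstacle 1 [(14,24) (16,13) (23,17) (20,24)]:
  edge (14,24)–(16,13): clear
  edge (16,13)–(23,17): clear
  edge (23,17)–(20,24): clear
  edge (20,24)–(14,24): clear
  midpoint (18,23/2) outside
  → clear
Obstacle 2 [(0,10) (2,0) (11,6) (3,11)]:
  edge (0,10)–(2,0): clear
  edge (2,0)–(11,6): clear
  edge (11,6)–(3,11): clear
  edge (3,11)–(0,10): clear
  midpoint (18,23/2) outside
  → clear
Obstacle 3 [(2,24) (4,13) (7,14) (10,23)]:
  edge (2,24)–(4,13): clear
  edge (4,13)–(7,14): clear
  edge (7,14)–(10,23): clear
  edge (10,23)–(2,24): clear
  midpoint (18,23/2) outside
  → clear
Obstacle 4 [(18,2) (21,1) (22,8) (21,10) (18,9)]:
  edge (18,2)–(21,1): clear
  edge (21,1)–(22,8): clear
  edge (22,8)–(21,10): clear
  edge (21,10)–(18,9): clear
  edge (18,9)–(18,2): clear
  midpoint (18,23/2) outside
  → clear

FREE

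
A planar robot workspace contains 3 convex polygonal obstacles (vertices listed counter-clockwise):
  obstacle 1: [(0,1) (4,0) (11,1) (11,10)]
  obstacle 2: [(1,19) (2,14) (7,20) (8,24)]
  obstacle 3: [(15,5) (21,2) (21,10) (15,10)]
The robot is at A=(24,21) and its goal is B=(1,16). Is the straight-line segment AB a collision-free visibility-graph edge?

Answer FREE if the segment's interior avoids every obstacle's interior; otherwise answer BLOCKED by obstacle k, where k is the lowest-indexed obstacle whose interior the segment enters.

Obstacle 1 [(0,1) (4,0) (11,1) (11,10)]:
  edge (0,1)–(4,0): clear
  edge (4,0)–(11,1): clear
  edge (11,1)–(11,10): clear
  edge (11,10)–(0,1): clear
  midpoint (25/2,37/2) outside
  → clear
Obstacle 2 [(1,19) (2,14) (7,20) (8,24)]:
  edge (1,19)–(2,14): crosses AB
  edge (2,14)–(7,20): crosses AB
  edge (7,20)–(8,24): clear
  edge (8,24)–(1,19): clear
  → BLOCKED
Obstacle 3 [(15,5) (21,2) (21,10) (15,10)]:
  edge (15,5)–(21,2): clear
  edge (21,2)–(21,10): clear
  edge (21,10)–(15,10): clear
  edge (15,10)–(15,5): clear
  midpoint (25/2,37/2) outside
  → clear

BLOCKED by obstacle 2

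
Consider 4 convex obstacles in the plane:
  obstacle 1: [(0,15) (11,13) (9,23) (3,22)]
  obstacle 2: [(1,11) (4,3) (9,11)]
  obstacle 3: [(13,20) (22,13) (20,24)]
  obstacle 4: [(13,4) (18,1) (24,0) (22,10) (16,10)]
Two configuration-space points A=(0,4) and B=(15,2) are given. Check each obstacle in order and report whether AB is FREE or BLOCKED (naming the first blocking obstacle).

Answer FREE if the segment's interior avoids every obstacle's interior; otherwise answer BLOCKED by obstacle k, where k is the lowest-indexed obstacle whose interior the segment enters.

Obstacle 1 [(0,15) (11,13) (9,23) (3,22)]:
  edge (0,15)–(11,13): clear
  edge (11,13)–(9,23): clear
  edge (9,23)–(3,22): clear
  edge (3,22)–(0,15): clear
  midpoint (15/2,3) outside
  → clear
Obstacle 2 [(1,11) (4,3) (9,11)]:
  edge (1,11)–(4,3): crosses AB
  edge (4,3)–(9,11): crosses AB
  edge (9,11)–(1,11): clear
  → BLOCKED
Obstacle 3 [(13,20) (22,13) (20,24)]:
  edge (13,20)–(22,13): clear
  edge (22,13)–(20,24): clear
  edge (20,24)–(13,20): clear
  midpoint (15/2,3) outside
  → clear
Obstacle 4 [(13,4) (18,1) (24,0) (22,10) (16,10)]:
  edge (13,4)–(18,1): clear
  edge (18,1)–(24,0): clear
  edge (24,0)–(22,10): clear
  edge (22,10)–(16,10): clear
  edge (16,10)–(13,4): clear
  midpoint (15/2,3) outside
  → clear

BLOCKED by obstacle 2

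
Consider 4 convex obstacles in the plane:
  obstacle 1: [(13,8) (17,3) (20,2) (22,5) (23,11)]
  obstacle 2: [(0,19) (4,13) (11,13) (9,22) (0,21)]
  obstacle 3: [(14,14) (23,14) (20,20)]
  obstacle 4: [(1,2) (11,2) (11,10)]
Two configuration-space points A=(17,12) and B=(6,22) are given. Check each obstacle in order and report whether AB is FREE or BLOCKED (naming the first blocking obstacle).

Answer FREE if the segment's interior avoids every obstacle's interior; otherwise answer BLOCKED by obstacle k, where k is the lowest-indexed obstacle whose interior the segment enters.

Obstacle 1 [(13,8) (17,3) (20,2) (22,5) (23,11)]:
  edge (13,8)–(17,3): clear
  edge (17,3)–(20,2): clear
  edge (20,2)–(22,5): clear
  edge (22,5)–(23,11): clear
  edge (23,11)–(13,8): clear
  midpoint (23/2,17) outside
  → clear
Obstacle 2 [(0,19) (4,13) (11,13) (9,22) (0,21)]:
  edge (0,19)–(4,13): clear
  edge (4,13)–(11,13): clear
  edge (11,13)–(9,22): crosses AB
  edge (9,22)–(0,21): crosses AB
  edge (0,21)–(0,19): clear
  → BLOCKED
Obstacle 3 [(14,14) (23,14) (20,20)]:
  edge (14,14)–(23,14): crosses AB
  edge (23,14)–(20,20): clear
  edge (20,20)–(14,14): crosses AB
  → BLOCKED
Obstacle 4 [(1,2) (11,2) (11,10)]:
  edge (1,2)–(11,2): clear
  edge (11,2)–(11,10): clear
  edge (11,10)–(1,2): clear
  midpoint (23/2,17) outside
  → clear

BLOCKED by obstacle 2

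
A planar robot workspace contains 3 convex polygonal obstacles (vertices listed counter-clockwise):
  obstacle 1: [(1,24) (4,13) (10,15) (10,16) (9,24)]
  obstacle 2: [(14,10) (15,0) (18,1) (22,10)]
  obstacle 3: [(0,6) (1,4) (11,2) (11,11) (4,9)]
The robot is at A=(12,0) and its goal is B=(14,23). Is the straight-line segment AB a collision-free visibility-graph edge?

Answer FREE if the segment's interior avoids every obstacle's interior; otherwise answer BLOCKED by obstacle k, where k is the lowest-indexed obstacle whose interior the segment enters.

FREE

Obstacle 1 [(1,24) (4,13) (10,15) (10,16) (9,24)]:
  edge (1,24)–(4,13): clear
  edge (4,13)–(10,15): clear
  edge (10,15)–(10,16): clear
  edge (10,16)–(9,24): clear
  edge (9,24)–(1,24): clear
  midpoint (13,23/2) outside
  → clear
Obstacle 2 [(14,10) (15,0) (18,1) (22,10)]:
  edge (14,10)–(15,0): clear
  edge (15,0)–(18,1): clear
  edge (18,1)–(22,10): clear
  edge (22,10)–(14,10): clear
  midpoint (13,23/2) outside
  → clear
Obstacle 3 [(0,6) (1,4) (11,2) (11,11) (4,9)]:
  edge (0,6)–(1,4): clear
  edge (1,4)–(11,2): clear
  edge (11,2)–(11,11): clear
  edge (11,11)–(4,9): clear
  edge (4,9)–(0,6): clear
  midpoint (13,23/2) outside
  → clear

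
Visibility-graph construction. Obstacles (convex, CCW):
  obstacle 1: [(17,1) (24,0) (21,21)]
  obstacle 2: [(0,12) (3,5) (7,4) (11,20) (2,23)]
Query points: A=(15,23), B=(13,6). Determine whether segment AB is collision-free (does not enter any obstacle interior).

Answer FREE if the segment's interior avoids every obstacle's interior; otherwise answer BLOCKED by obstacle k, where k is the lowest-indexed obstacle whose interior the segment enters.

Obstacle 1 [(17,1) (24,0) (21,21)]:
  edge (17,1)–(24,0): clear
  edge (24,0)–(21,21): clear
  edge (21,21)–(17,1): clear
  midpoint (14,29/2) outside
  → clear
Obstacle 2 [(0,12) (3,5) (7,4) (11,20) (2,23)]:
  edge (0,12)–(3,5): clear
  edge (3,5)–(7,4): clear
  edge (7,4)–(11,20): clear
  edge (11,20)–(2,23): clear
  edge (2,23)–(0,12): clear
  midpoint (14,29/2) outside
  → clear

FREE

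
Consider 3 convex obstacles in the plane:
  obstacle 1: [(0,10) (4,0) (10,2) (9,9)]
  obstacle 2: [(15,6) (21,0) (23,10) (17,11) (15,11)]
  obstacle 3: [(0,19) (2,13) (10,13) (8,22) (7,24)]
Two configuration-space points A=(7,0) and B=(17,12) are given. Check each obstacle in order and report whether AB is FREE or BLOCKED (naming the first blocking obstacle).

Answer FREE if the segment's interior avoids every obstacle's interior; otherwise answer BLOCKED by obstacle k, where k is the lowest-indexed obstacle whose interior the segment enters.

Obstacle 1 [(0,10) (4,0) (10,2) (9,9)]:
  edge (0,10)–(4,0): clear
  edge (4,0)–(10,2): crosses AB
  edge (10,2)–(9,9): crosses AB
  edge (9,9)–(0,10): clear
  → BLOCKED
Obstacle 2 [(15,6) (21,0) (23,10) (17,11) (15,11)]:
  edge (15,6)–(21,0): clear
  edge (21,0)–(23,10): clear
  edge (23,10)–(17,11): clear
  edge (17,11)–(15,11): crosses AB
  edge (15,11)–(15,6): crosses AB
  → BLOCKED
Obstacle 3 [(0,19) (2,13) (10,13) (8,22) (7,24)]:
  edge (0,19)–(2,13): clear
  edge (2,13)–(10,13): clear
  edge (10,13)–(8,22): clear
  edge (8,22)–(7,24): clear
  edge (7,24)–(0,19): clear
  midpoint (12,6) outside
  → clear

BLOCKED by obstacle 1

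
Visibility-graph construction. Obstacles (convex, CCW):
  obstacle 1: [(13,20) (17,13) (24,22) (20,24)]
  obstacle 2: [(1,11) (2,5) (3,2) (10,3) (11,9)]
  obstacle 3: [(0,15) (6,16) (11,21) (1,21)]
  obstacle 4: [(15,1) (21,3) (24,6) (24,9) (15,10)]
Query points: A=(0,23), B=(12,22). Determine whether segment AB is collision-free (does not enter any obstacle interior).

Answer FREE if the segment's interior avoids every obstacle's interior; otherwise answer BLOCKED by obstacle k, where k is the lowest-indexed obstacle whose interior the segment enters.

Obstacle 1 [(13,20) (17,13) (24,22) (20,24)]:
  edge (13,20)–(17,13): clear
  edge (17,13)–(24,22): clear
  edge (24,22)–(20,24): clear
  edge (20,24)–(13,20): clear
  midpoint (6,45/2) outside
  → clear
Obstacle 2 [(1,11) (2,5) (3,2) (10,3) (11,9)]:
  edge (1,11)–(2,5): clear
  edge (2,5)–(3,2): clear
  edge (3,2)–(10,3): clear
  edge (10,3)–(11,9): clear
  edge (11,9)–(1,11): clear
  midpoint (6,45/2) outside
  → clear
Obstacle 3 [(0,15) (6,16) (11,21) (1,21)]:
  edge (0,15)–(6,16): clear
  edge (6,16)–(11,21): clear
  edge (11,21)–(1,21): clear
  edge (1,21)–(0,15): clear
  midpoint (6,45/2) outside
  → clear
Obstacle 4 [(15,1) (21,3) (24,6) (24,9) (15,10)]:
  edge (15,1)–(21,3): clear
  edge (21,3)–(24,6): clear
  edge (24,6)–(24,9): clear
  edge (24,9)–(15,10): clear
  edge (15,10)–(15,1): clear
  midpoint (6,45/2) outside
  → clear

FREE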